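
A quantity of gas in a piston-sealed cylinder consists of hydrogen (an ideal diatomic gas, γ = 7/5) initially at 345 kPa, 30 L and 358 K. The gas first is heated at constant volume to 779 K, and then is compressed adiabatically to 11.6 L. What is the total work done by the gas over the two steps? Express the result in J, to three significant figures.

W_total ≈ -26000 J

Step 1 (isochoric): W = 0 (constant volume).
After step 1: P = 750.7 kPa (V unchanged).
Step 2 (adiabatic): W = (P₁V₁ − P₂V₂)/(γ−1) = (22521 − 32935)/0.4 = -26035 J.
W_total = 0 − 26035 = -26035 J.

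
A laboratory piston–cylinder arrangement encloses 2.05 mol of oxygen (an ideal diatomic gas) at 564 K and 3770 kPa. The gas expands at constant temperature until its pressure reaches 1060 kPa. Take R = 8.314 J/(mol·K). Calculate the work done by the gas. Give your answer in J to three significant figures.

W ≈ 12200 J

Isothermal process: W = nRT ln(V₂/V₁) = nRT ln(P₁/P₂).
W = (2.05)(8.314)(564) × ln(3770/1060)
  = 9613 × ln(3.557) = 9613 × 1.269
W_by_gas = 12197 J.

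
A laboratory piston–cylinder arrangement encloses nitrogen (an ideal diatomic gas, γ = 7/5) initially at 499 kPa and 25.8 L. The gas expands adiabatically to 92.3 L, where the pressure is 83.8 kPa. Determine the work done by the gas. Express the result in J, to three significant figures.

W ≈ 12800 J

Adiabatic: W = (P₁V₁ − P₂V₂)/(γ − 1) with γ = 7/5.
P₁V₁ = 12874 J, P₂V₂ = 7735 J.
W = (12874 − 7735) / 0.4 = 12849 J.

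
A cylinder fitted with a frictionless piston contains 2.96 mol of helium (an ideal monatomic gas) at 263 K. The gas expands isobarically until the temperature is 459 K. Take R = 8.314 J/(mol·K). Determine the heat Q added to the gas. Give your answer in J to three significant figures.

Isobaric: W = nRΔT = (2.96)(8.314)(196) = 4823 J.
ΔU = nCᵥΔT with Cᵥ = 3R/2: ΔU = (2.96)(12.47)(196) = 7235 J.
Q = ΔU + W = 7235 + 4823 = 12059 J.

Q ≈ 12100 J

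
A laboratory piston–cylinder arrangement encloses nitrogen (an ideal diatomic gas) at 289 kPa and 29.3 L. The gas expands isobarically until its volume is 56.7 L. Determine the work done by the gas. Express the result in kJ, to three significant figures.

Isobaric: W = P ΔV.
W = (289 kPa)(56.7 − 29.3 L) = (289)(27.4) = 7919 J.

W ≈ 7.92 kJ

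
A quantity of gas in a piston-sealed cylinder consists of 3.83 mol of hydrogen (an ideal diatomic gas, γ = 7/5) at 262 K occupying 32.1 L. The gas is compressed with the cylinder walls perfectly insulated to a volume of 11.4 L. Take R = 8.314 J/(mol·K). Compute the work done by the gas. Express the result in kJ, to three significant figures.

Adiabatic: TV^(γ−1) = const with γ = 7/5.
T₂ = T₁ (V₁/V₂)^(γ−1) = 262 × (32.1/11.4)^0.4 = 262 × 1.513 = 396.4 K.
W_by = nCᵥ(T₁ − T₂) = (3.83)(20.79)(262 − 396.4) = -10700 J.

W ≈ -10.7 kJ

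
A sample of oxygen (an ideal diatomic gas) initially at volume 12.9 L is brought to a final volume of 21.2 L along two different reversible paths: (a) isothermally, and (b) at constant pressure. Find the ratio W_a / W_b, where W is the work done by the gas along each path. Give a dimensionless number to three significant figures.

W_a / W_b ≈ 0.772

Path (a) isothermal: W = P₁V₁ ln(V₂/V₁) → W_a/(P₁V₁) = 0.4968.
Path (b) isobaric: W = P₁(V₂ − V₁) → W_b/(P₁V₁) = 0.6434.
W_a / W_b = 0.4968 / 0.6434 = 0.7721.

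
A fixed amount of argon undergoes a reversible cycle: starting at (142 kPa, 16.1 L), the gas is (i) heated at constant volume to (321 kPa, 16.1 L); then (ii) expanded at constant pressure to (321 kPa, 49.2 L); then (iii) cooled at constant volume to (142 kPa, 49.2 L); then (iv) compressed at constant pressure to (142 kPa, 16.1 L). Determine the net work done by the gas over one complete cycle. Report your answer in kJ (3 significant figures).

W_net ≈ 5.92 kJ

Constant-volume legs do no work.
W(ii) = (321)(49.2 − 16.1) = 10625 J; W(iv) = (142)(16.1 − 49.2) = -4700 J.
W_net = 10625 − 4700 = 5925 J (the clockwise enclosed area).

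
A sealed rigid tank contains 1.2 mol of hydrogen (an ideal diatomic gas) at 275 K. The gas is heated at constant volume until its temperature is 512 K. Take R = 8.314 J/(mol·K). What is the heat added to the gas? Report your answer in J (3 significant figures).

Constant volume ⇒ W = 0, so Q = ΔU = nCᵥΔT with Cᵥ = 5R/2 = 20.79 J/(mol·K).
ΔU = (1.2)(20.79)(512 − 275) = 5911 J.

Q ≈ 5910 J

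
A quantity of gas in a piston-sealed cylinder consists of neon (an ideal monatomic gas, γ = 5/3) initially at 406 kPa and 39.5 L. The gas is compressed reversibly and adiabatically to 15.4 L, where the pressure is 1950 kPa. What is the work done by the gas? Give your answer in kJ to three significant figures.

Adiabatic: W = (P₁V₁ − P₂V₂)/(γ − 1) with γ = 5/3.
P₁V₁ = 16037 J, P₂V₂ = 30030 J.
W = (16037 − 30030) / 0.6667 = -20989 J.

W ≈ -21.0 kJ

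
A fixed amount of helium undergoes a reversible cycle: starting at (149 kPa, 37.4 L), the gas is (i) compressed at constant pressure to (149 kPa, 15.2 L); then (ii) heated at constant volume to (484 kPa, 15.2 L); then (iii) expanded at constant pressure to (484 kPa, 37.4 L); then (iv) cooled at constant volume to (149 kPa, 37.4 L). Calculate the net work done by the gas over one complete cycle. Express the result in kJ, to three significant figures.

Constant-volume legs do no work.
W(i) = (149)(15.2 − 37.4) = -3308 J; W(iii) = (484)(37.4 − 15.2) = 10745 J.
W_net = -3308 + 10745 = 7437 J (the clockwise enclosed area).

W_net ≈ 7.44 kJ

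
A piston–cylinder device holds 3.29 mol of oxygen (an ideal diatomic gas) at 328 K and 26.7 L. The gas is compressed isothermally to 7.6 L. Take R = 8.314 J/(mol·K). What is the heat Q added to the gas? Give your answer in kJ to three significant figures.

Q ≈ -11.3 kJ

Isothermal ⇒ ΔU = 0, so Q = W = nRT ln(V₂/V₁).
Q = (3.29)(8.314)(328) ln(7.6/26.7) = 8972 × -1.257 = -11273 J.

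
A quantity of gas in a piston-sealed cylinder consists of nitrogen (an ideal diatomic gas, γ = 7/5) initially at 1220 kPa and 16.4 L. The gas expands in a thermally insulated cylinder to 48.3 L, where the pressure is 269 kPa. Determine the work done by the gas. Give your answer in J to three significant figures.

W ≈ 17500 J

Adiabatic: W = (P₁V₁ − P₂V₂)/(γ − 1) with γ = 7/5.
P₁V₁ = 20008 J, P₂V₂ = 12993 J.
W = (20008 − 12993) / 0.4 = 17538 J.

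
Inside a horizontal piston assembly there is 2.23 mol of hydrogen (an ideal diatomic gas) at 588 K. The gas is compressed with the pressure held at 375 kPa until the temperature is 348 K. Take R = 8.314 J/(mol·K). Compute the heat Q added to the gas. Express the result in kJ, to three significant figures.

Isobaric: W = nRΔT = (2.23)(8.314)(-240) = -4450 J.
ΔU = nCᵥΔT with Cᵥ = 5R/2: ΔU = (2.23)(20.79)(-240) = -11124 J.
Q = ΔU + W = -11124 − 4450 = -15574 J.

Q ≈ -15.6 kJ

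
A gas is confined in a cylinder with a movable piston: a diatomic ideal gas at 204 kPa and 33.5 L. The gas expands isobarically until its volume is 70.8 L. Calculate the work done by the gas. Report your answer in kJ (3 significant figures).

W ≈ 7.61 kJ

Isobaric: W = P ΔV.
W = (204 kPa)(70.8 − 33.5 L) = (204)(37.3) = 7609 J.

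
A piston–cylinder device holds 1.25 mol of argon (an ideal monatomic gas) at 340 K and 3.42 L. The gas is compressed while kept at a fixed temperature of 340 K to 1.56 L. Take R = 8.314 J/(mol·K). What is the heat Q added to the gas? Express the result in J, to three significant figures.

Q ≈ -2770 J

Isothermal ⇒ ΔU = 0, so Q = W = nRT ln(V₂/V₁).
Q = (1.25)(8.314)(340) ln(1.56/3.42) = 3533 × -0.785 = -2774 J.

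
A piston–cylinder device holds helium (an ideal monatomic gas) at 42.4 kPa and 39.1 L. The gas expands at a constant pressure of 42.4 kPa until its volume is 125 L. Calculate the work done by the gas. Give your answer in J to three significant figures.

W ≈ 3640 J

Isobaric: W = P ΔV.
W = (42.4 kPa)(125 − 39.1 L) = (42.4)(85.9) = 3642 J.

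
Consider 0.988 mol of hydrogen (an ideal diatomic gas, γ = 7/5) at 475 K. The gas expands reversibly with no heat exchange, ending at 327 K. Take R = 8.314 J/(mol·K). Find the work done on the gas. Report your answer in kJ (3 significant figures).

Adiabatic ⇒ Q = 0, so W_by = −ΔU = nCᵥ(T₁ − T₂).
Cᵥ = 5R/2 = 20.79 J/(mol·K).
W = (0.988)(20.79)(475 − 327) = 3039 J.
Work on gas = −W_by = -3039 J.

W ≈ -3.04 kJ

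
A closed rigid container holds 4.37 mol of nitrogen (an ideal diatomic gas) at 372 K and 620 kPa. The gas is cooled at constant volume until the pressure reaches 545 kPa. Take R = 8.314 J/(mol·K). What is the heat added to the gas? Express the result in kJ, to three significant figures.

Q ≈ -4.09 kJ

Constant volume ⇒ W = 0, so Q = ΔU = nCᵥΔT with Cᵥ = 5R/2 = 20.79 J/(mol·K).
At constant V, T₂/T₁ = P₂/P₁ ⇒ ΔT = T₁(P₂/P₁ − 1) = 372·(545/620 − 1) = -45 K.
ΔU = (4.37)(20.79)(-45) = -4087 J.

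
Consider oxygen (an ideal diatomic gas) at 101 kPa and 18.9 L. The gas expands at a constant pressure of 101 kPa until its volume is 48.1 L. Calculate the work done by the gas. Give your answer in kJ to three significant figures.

Isobaric: W = P ΔV.
W = (101 kPa)(48.1 − 18.9 L) = (101)(29.2) = 2949 J.

W ≈ 2.95 kJ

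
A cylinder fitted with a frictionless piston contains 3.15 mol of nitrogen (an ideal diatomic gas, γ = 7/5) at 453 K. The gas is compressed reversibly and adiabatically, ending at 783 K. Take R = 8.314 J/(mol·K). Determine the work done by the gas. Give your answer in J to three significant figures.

Adiabatic ⇒ Q = 0, so W_by = −ΔU = nCᵥ(T₁ − T₂).
Cᵥ = 5R/2 = 20.79 J/(mol·K).
W = (3.15)(20.79)(453 − 783) = -21606 J.

W ≈ -21600 J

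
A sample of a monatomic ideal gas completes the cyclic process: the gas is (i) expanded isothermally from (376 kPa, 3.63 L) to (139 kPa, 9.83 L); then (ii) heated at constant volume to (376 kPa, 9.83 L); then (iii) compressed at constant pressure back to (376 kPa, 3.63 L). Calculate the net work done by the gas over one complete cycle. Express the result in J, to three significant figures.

Leg (i): W = PᵢVᵢ ln(V_f/Vᵢ) = (1365) ln(9.83/3.63) = 1360 J.
Leg (ii): W = 0.
Leg (iii): W = PΔV = (376)(3.63 − 9.83) = -2331 J.
W_net = 1360 − 2331 = -971.5 J.

W_net ≈ -971 J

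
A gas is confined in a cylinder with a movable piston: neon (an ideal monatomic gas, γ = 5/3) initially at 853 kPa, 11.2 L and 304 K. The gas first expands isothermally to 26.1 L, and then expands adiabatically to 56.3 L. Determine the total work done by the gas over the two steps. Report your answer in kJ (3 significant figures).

W_total ≈ 13.8 kJ

Step 1 (isothermal): W = P₁V₁ ln(V₂/V₁) = (9554) ln(26.1/11.2) = 8083 J.
After step 1: P = 366 kPa, V = 26.1 L, T = 304 K.
Step 2 (adiabatic): W = (P₁V₁ − P₂V₂)/(γ−1) = (9554 − 5723)/0.667 = 5747 J.
W_total = 8083 + 5747 = 13829 J.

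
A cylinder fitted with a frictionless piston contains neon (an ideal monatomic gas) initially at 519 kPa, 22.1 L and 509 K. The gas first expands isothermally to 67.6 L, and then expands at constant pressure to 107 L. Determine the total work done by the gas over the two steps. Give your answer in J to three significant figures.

Step 1 (isothermal): W = P₁V₁ ln(V₂/V₁) = (11470) ln(67.6/22.1) = 12824 J.
After step 1: P = 169.7 kPa, V = 67.6 L, T = 509 K.
Step 2 (isobaric): W = PΔV = (169.7 kPa)(107 − 67.6 L) = 6685 J.
W_total = 12824 + 6685 = 19509 J.

W_total ≈ 19500 J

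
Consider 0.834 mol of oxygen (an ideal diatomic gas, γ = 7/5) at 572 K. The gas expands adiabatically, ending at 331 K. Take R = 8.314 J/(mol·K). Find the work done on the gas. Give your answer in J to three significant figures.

W ≈ -4180 J

Adiabatic ⇒ Q = 0, so W_by = −ΔU = nCᵥ(T₁ − T₂).
Cᵥ = 5R/2 = 20.79 J/(mol·K).
W = (0.834)(20.79)(572 − 331) = 4178 J.
Work on gas = −W_by = -4178 J.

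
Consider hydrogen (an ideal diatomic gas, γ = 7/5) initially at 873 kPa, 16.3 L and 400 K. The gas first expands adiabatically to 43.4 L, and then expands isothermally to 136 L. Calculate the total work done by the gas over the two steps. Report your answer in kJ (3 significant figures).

W_total ≈ 22.5 kJ

Step 1 (adiabatic): W = (P₁V₁ − P₂V₂)/(γ−1) = (14230 − 9618)/0.4 = 11530 J.
After step 1: P = 221.6 kPa, V = 43.4 L, T = 270.4 K.
Step 2 (isothermal): W = P₁V₁ ln(V₂/V₁) = (9618) ln(136/43.4) = 10986 J.
W_total = 11530 + 10986 = 22515 J.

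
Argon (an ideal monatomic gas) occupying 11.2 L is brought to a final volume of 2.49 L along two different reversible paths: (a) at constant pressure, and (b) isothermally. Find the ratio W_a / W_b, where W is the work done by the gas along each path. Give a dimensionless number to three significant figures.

W_a / W_b ≈ 0.517

Path (a) isobaric: W = P₁(V₂ − V₁) → W_a/(P₁V₁) = -0.7777.
Path (b) isothermal: W = P₁V₁ ln(V₂/V₁) → W_b/(P₁V₁) = -1.504.
W_a / W_b = -0.7777 / -1.504 = 0.5172.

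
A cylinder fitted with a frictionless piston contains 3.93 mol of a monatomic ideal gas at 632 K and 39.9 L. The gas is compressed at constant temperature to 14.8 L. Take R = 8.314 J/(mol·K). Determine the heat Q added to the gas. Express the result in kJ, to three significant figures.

Q ≈ -20.5 kJ

Isothermal ⇒ ΔU = 0, so Q = W = nRT ln(V₂/V₁).
Q = (3.93)(8.314)(632) ln(14.8/39.9) = 20650 × -0.9917 = -20480 J.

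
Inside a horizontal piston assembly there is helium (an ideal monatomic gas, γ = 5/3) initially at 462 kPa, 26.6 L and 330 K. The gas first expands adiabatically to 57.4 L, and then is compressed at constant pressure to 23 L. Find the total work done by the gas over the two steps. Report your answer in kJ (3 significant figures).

W_total ≈ 2.98 kJ

Step 1 (adiabatic): W = (P₁V₁ − P₂V₂)/(γ−1) = (12289 − 7359)/0.667 = 7395 J.
After step 1: P = 128.2 kPa, V = 57.4 L, T = 197.6 K.
Step 2 (isobaric): W = PΔV = (128.2 kPa)(23 − 57.4 L) = -4410 J.
W_total = 7395 − 4410 = 2984 J.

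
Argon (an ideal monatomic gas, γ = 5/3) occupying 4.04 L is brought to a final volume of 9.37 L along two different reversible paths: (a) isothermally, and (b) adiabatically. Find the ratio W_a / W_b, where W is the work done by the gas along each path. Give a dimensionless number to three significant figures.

Path (a) isothermal: W = P₁V₁ ln(V₂/V₁) → W_a/(P₁V₁) = 0.8413.
Path (b) adiabatic: W = P₁V₁(1 − (V₁/V₂)^(γ−1))/(γ−1) → W_b/(P₁V₁) = 0.6439.
W_a / W_b = 0.8413 / 0.6439 = 1.306.

W_a / W_b ≈ 1.31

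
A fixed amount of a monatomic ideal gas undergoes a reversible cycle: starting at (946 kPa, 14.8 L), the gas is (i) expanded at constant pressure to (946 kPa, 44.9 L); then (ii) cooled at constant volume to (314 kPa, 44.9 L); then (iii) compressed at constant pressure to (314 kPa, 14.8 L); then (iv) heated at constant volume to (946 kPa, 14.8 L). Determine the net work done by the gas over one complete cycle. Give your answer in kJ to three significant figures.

Constant-volume legs do no work.
W(i) = (946)(44.9 − 14.8) = 28475 J; W(iii) = (314)(14.8 − 44.9) = -9451 J.
W_net = 28475 − 9451 = 19023 J (the clockwise enclosed area).

W_net ≈ 19.0 kJ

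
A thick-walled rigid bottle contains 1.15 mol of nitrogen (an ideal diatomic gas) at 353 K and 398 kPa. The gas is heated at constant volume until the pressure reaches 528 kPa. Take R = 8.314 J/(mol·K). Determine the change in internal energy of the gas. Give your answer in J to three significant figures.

Constant volume ⇒ W = 0, so Q = ΔU = nCᵥΔT with Cᵥ = 5R/2 = 20.79 J/(mol·K).
At constant V, T₂/T₁ = P₂/P₁ ⇒ ΔT = T₁(P₂/P₁ − 1) = 353·(528/398 − 1) = 115.3 K.
ΔU = (1.15)(20.79)(115.3) = 2756 J.

ΔU ≈ 2760 J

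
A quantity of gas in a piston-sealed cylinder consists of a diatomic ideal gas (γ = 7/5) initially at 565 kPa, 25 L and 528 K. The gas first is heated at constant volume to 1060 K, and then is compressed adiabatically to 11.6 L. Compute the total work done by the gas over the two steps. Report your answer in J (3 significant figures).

W_total ≈ -25500 J

Step 1 (isochoric): W = 0 (constant volume).
After step 1: P = 1134 kPa (V unchanged).
Step 2 (adiabatic): W = (P₁V₁ − P₂V₂)/(γ−1) = (28357 − 38553)/0.4 = -25489 J.
W_total = 0 − 25489 = -25489 J.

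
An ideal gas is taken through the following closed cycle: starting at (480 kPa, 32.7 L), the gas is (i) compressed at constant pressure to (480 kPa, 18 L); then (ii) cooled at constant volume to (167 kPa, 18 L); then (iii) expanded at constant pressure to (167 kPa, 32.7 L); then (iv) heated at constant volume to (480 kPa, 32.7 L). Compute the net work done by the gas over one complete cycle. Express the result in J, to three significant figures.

W_net ≈ -4600 J

Constant-volume legs do no work.
W(i) = (480)(18 − 32.7) = -7056 J; W(iii) = (167)(32.7 − 18) = 2455 J.
W_net = -7056 + 2455 = -4601 J (the counter-clockwise enclosed area).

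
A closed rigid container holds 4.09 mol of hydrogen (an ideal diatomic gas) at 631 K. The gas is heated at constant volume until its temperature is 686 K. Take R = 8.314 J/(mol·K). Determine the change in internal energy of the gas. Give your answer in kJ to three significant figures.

ΔU ≈ 4.68 kJ

Constant volume ⇒ W = 0, so Q = ΔU = nCᵥΔT with Cᵥ = 5R/2 = 20.79 J/(mol·K).
ΔU = (4.09)(20.79)(686 − 631) = 4676 J.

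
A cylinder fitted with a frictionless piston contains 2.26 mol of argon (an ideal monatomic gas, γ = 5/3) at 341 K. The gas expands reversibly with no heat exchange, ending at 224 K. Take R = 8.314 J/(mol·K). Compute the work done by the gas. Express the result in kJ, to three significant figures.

W ≈ 3.30 kJ

Adiabatic ⇒ Q = 0, so W_by = −ΔU = nCᵥ(T₁ − T₂).
Cᵥ = 3R/2 = 12.47 J/(mol·K).
W = (2.26)(12.47)(341 − 224) = 3298 J.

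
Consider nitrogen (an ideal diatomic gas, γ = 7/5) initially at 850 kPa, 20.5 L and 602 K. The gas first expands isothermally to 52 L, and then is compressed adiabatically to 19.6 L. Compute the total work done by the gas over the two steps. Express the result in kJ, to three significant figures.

W_total ≈ -4.58 kJ

Step 1 (isothermal): W = P₁V₁ ln(V₂/V₁) = (17425) ln(52/20.5) = 16220 J.
After step 1: P = 335.1 kPa, V = 52 L, T = 602 K.
Step 2 (adiabatic): W = (P₁V₁ − P₂V₂)/(γ−1) = (17425 − 25744)/0.4 = -20797 J.
W_total = 16220 − 20797 = -4577 J.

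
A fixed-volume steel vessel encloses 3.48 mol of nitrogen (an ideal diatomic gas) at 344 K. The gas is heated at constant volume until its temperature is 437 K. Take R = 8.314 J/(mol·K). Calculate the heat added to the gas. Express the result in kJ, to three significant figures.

Constant volume ⇒ W = 0, so Q = ΔU = nCᵥΔT with Cᵥ = 5R/2 = 20.79 J/(mol·K).
ΔU = (3.48)(20.79)(437 − 344) = 6727 J.

Q ≈ 6.73 kJ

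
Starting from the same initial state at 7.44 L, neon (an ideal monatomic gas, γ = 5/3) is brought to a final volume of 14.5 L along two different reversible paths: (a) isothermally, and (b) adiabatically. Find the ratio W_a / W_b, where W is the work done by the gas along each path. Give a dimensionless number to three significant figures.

Path (a) isothermal: W = P₁V₁ ln(V₂/V₁) → W_a/(P₁V₁) = 0.6673.
Path (b) adiabatic: W = P₁V₁(1 − (V₁/V₂)^(γ−1))/(γ−1) → W_b/(P₁V₁) = 0.5386.
W_a / W_b = 0.6673 / 0.5386 = 1.239.

W_a / W_b ≈ 1.24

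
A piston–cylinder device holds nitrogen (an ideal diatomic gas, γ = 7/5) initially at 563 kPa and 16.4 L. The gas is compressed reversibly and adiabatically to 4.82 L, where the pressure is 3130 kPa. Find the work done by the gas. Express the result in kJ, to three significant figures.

Adiabatic: W = (P₁V₁ − P₂V₂)/(γ − 1) with γ = 7/5.
P₁V₁ = 9233 J, P₂V₂ = 15087 J.
W = (9233 − 15087) / 0.4 = -14634 J.

W ≈ -14.6 kJ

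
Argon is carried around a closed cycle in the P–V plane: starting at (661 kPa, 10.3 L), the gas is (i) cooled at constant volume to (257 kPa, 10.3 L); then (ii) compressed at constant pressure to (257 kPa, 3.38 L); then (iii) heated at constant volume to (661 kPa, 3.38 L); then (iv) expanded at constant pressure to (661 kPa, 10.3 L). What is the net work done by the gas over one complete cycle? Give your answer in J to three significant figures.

Constant-volume legs do no work.
W(ii) = (257)(3.38 − 10.3) = -1778 J; W(iv) = (661)(10.3 − 3.38) = 4574 J.
W_net = -1778 + 4574 = 2796 J (the clockwise enclosed area).

W_net ≈ 2800 J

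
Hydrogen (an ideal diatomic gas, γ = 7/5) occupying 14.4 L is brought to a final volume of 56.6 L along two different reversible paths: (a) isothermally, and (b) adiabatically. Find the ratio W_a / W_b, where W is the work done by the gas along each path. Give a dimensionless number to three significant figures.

W_a / W_b ≈ 1.30

Path (a) isothermal: W = P₁V₁ ln(V₂/V₁) → W_a/(P₁V₁) = 1.369.
Path (b) adiabatic: W = P₁V₁(1 − (V₁/V₂)^(γ−1))/(γ−1) → W_b/(P₁V₁) = 1.054.
W_a / W_b = 1.369 / 1.054 = 1.299.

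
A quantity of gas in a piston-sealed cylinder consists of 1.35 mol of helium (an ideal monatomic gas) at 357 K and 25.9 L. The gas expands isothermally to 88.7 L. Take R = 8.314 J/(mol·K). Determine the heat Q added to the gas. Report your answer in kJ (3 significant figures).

Q ≈ 4.93 kJ

Isothermal ⇒ ΔU = 0, so Q = W = nRT ln(V₂/V₁).
Q = (1.35)(8.314)(357) ln(88.7/25.9) = 4007 × 1.231 = 4933 J.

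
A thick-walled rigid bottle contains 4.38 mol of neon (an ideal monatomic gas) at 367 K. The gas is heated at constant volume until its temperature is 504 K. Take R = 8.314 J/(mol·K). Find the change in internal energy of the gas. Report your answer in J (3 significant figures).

Constant volume ⇒ W = 0, so Q = ΔU = nCᵥΔT with Cᵥ = 3R/2 = 12.47 J/(mol·K).
ΔU = (4.38)(12.47)(504 − 367) = 7483 J.

ΔU ≈ 7480 J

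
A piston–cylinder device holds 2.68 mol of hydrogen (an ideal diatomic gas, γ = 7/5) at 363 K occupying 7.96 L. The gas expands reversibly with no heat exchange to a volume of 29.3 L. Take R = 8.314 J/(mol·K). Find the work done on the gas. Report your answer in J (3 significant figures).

W ≈ -8210 J

Adiabatic: TV^(γ−1) = const with γ = 7/5.
T₂ = T₁ (V₁/V₂)^(γ−1) = 363 × (7.96/29.3)^0.4 = 363 × 0.5938 = 215.5 K.
W_by = nCᵥ(T₁ − T₂) = (2.68)(20.79)(363 − 215.5) = 8214 J.
Work on gas = −W_by = -8214 J.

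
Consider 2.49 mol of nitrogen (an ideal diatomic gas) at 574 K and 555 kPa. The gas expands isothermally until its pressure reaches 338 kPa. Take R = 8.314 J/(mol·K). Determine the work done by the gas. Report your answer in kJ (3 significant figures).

W ≈ 5.89 kJ

Isothermal process: W = nRT ln(V₂/V₁) = nRT ln(P₁/P₂).
W = (2.49)(8.314)(574) × ln(555/338)
  = 11883 × ln(1.642) = 11883 × 0.4959
W_by_gas = 5893 J.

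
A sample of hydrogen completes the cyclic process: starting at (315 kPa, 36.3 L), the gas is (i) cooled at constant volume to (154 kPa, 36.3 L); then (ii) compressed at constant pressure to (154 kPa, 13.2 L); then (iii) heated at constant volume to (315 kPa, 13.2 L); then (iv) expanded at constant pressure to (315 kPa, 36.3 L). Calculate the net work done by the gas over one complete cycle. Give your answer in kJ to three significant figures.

Constant-volume legs do no work.
W(ii) = (154)(13.2 − 36.3) = -3557 J; W(iv) = (315)(36.3 − 13.2) = 7276 J.
W_net = -3557 + 7276 = 3719 J (the clockwise enclosed area).

W_net ≈ 3.72 kJ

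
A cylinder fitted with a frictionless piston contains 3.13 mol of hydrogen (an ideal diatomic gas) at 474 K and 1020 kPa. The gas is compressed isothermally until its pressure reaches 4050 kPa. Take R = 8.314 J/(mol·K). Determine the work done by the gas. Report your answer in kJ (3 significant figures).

W ≈ -17.0 kJ

Isothermal process: W = nRT ln(V₂/V₁) = nRT ln(P₁/P₂).
W = (3.13)(8.314)(474) × ln(1020/4050)
  = 12335 × ln(0.2519) = 12335 × -1.379
W_by_gas = -17009 J.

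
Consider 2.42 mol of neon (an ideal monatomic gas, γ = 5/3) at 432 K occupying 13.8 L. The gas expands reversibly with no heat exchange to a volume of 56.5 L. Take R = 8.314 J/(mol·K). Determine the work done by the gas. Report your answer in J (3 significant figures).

W ≈ 7940 J

Adiabatic: TV^(γ−1) = const with γ = 5/3.
T₂ = T₁ (V₁/V₂)^(γ−1) = 432 × (13.8/56.5)^0.667 = 432 × 0.3907 = 168.8 K.
W_by = nCᵥ(T₁ − T₂) = (2.42)(12.47)(432 − 168.8) = 7943 J.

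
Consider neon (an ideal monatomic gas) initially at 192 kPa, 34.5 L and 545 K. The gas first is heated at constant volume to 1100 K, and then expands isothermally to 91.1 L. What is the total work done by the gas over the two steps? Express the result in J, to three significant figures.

W_total ≈ 13000 J

Step 1 (isochoric): W = 0 (constant volume).
After step 1: P = 387.5 kPa (V unchanged).
Step 2 (isothermal): W = P₁V₁ ln(V₂/V₁) = (13370) ln(91.1/34.5) = 12982 J.
W_total = 0 + 12982 = 12982 J.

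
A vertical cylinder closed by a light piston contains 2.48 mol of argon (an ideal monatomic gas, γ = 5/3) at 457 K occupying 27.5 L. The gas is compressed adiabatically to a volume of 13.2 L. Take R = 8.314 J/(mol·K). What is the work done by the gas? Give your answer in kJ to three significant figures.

Adiabatic: TV^(γ−1) = const with γ = 5/3.
T₂ = T₁ (V₁/V₂)^(γ−1) = 457 × (27.5/13.2)^0.667 = 457 × 1.631 = 745.5 K.
W_by = nCᵥ(T₁ − T₂) = (2.48)(12.47)(457 − 745.5) = -8921 J.

W ≈ -8.92 kJ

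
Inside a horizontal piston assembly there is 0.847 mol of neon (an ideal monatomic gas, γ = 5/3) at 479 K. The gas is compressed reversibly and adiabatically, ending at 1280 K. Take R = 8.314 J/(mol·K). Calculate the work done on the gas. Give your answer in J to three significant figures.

W ≈ 8460 J

Adiabatic ⇒ Q = 0, so W_by = −ΔU = nCᵥ(T₁ − T₂).
Cᵥ = 3R/2 = 12.47 J/(mol·K).
W = (0.847)(12.47)(479 − 1280) = -8461 J.
Work on gas = −W_by = 8461 J.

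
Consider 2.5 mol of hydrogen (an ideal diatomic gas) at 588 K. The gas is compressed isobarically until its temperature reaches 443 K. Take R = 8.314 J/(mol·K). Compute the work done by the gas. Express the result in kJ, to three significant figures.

W ≈ -3.01 kJ

Isobaric: W = P ΔV = nR ΔT.
W = (2.5)(8.314)(443 − 588) = -3014 J.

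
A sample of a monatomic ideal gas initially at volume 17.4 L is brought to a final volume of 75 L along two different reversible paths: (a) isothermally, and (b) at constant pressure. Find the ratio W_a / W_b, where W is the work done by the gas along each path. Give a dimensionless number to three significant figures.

Path (a) isothermal: W = P₁V₁ ln(V₂/V₁) → W_a/(P₁V₁) = 1.461.
Path (b) isobaric: W = P₁(V₂ − V₁) → W_b/(P₁V₁) = 3.31.
W_a / W_b = 1.461 / 3.31 = 0.4413.

W_a / W_b ≈ 0.441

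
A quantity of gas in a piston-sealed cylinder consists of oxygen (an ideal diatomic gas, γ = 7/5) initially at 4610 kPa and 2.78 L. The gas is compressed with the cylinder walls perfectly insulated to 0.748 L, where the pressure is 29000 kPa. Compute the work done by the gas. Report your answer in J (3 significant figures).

W ≈ -22200 J

Adiabatic: W = (P₁V₁ − P₂V₂)/(γ − 1) with γ = 7/5.
P₁V₁ = 12816 J, P₂V₂ = 21692 J.
W = (12816 − 21692) / 0.4 = -22191 J.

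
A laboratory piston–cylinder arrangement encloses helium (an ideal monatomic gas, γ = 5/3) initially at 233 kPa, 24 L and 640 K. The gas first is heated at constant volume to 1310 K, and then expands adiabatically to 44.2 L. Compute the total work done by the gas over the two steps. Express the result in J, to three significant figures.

W_total ≈ 5740 J

Step 1 (isochoric): W = 0 (constant volume).
After step 1: P = 476.9 kPa (V unchanged).
Step 2 (adiabatic): W = (P₁V₁ − P₂V₂)/(γ−1) = (11446 − 7618)/0.667 = 5742 J.
W_total = 0 + 5742 = 5742 J.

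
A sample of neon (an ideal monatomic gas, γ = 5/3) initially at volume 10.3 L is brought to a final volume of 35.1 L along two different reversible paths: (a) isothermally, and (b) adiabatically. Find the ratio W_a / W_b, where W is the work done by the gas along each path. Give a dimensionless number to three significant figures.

W_a / W_b ≈ 1.46

Path (a) isothermal: W = P₁V₁ ln(V₂/V₁) → W_a/(P₁V₁) = 1.226.
Path (b) adiabatic: W = P₁V₁(1 − (V₁/V₂)^(γ−1))/(γ−1) → W_b/(P₁V₁) = 0.8376.
W_a / W_b = 1.226 / 0.8376 = 1.464.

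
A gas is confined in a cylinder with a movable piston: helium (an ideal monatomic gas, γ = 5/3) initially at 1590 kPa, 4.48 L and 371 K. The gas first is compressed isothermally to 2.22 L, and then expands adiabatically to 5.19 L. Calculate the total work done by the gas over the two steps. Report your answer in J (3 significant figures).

Step 1 (isothermal): W = P₁V₁ ln(V₂/V₁) = (7123) ln(2.22/4.48) = -5001 J.
After step 1: P = 3209 kPa, V = 2.22 L, T = 371 K.
Step 2 (adiabatic): W = (P₁V₁ − P₂V₂)/(γ−1) = (7123 − 4044)/0.667 = 4619 J.
W_total = -5001 + 4619 = -382.3 J.

W_total ≈ -382 J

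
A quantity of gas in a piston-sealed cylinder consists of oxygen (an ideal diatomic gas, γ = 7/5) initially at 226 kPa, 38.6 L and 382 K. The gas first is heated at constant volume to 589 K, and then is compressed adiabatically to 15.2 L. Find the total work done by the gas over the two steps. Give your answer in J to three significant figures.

W_total ≈ -15200 J

Step 1 (isochoric): W = 0 (constant volume).
After step 1: P = 348.5 kPa (V unchanged).
Step 2 (adiabatic): W = (P₁V₁ − P₂V₂)/(γ−1) = (13451 − 19527)/0.4 = -15192 J.
W_total = 0 − 15192 = -15192 J.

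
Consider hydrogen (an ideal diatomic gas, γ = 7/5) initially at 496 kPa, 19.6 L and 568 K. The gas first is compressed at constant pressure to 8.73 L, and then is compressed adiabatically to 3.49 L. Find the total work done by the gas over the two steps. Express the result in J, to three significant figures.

W_total ≈ -10200 J

Step 1 (isobaric): W = PΔV = (496 kPa)(8.73 − 19.6 L) = -5392 J.
After step 1: P = 496 kPa, V = 8.73 L, T = 253 K.
Step 2 (adiabatic): W = (P₁V₁ − P₂V₂)/(γ−1) = (4330 − 6248)/0.4 = -4796 J.
W_total = -5392 − 4796 = -10187 J.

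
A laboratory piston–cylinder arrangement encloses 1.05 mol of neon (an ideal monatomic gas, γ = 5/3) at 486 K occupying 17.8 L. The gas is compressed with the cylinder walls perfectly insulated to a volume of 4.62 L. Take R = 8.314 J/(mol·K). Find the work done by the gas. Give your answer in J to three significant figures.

W ≈ -9280 J

Adiabatic: TV^(γ−1) = const with γ = 5/3.
T₂ = T₁ (V₁/V₂)^(γ−1) = 486 × (17.8/4.62)^0.667 = 486 × 2.458 = 1194 K.
W_by = nCᵥ(T₁ − T₂) = (1.05)(12.47)(486 − 1194) = -9276 J.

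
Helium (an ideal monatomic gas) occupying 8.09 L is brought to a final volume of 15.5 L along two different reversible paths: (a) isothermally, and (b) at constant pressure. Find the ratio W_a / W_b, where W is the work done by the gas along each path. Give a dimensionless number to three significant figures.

Path (a) isothermal: W = P₁V₁ ln(V₂/V₁) → W_a/(P₁V₁) = 0.6502.
Path (b) isobaric: W = P₁(V₂ − V₁) → W_b/(P₁V₁) = 0.9159.
W_a / W_b = 0.6502 / 0.9159 = 0.7099.

W_a / W_b ≈ 0.710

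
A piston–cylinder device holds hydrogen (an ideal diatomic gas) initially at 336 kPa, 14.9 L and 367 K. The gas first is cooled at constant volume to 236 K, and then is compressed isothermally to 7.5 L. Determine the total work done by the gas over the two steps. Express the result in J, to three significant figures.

Step 1 (isochoric): W = 0 (constant volume).
After step 1: P = 216.1 kPa (V unchanged).
Step 2 (isothermal): W = P₁V₁ ln(V₂/V₁) = (3219) ln(7.5/14.9) = -2210 J.
W_total = 0 − 2210 = -2210 J.

W_total ≈ -2210 J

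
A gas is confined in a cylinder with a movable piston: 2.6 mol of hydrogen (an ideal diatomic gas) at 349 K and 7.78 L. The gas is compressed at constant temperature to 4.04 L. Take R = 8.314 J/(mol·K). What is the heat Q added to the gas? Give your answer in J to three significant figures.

Isothermal ⇒ ΔU = 0, so Q = W = nRT ln(V₂/V₁).
Q = (2.6)(8.314)(349) ln(4.04/7.78) = 7544 × -0.6553 = -4944 J.

Q ≈ -4940 J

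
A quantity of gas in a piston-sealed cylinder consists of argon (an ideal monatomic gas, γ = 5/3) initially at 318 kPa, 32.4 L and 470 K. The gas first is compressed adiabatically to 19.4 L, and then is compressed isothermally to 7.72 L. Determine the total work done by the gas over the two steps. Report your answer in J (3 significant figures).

W_total ≈ -19700 J

Step 1 (adiabatic): W = (P₁V₁ − P₂V₂)/(γ−1) = (10303 − 14503)/0.667 = -6300 J.
After step 1: P = 747.6 kPa, V = 19.4 L, T = 661.6 K.
Step 2 (isothermal): W = P₁V₁ ln(V₂/V₁) = (14503) ln(7.72/19.4) = -13364 J.
W_total = -6300 − 13364 = -19664 J.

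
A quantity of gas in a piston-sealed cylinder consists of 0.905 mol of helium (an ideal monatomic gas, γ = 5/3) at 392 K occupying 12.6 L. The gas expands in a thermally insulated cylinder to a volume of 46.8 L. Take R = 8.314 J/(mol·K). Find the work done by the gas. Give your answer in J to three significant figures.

Adiabatic: TV^(γ−1) = const with γ = 5/3.
T₂ = T₁ (V₁/V₂)^(γ−1) = 392 × (12.6/46.8)^0.667 = 392 × 0.4169 = 163.4 K.
W_by = nCᵥ(T₁ − T₂) = (0.905)(12.47)(392 − 163.4) = 2580 J.

W ≈ 2580 J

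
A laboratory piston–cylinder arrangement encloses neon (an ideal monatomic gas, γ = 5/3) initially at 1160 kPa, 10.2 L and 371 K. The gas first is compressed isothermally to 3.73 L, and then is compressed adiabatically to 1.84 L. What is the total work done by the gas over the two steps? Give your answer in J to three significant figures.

W_total ≈ -22600 J

Step 1 (isothermal): W = P₁V₁ ln(V₂/V₁) = (11832) ln(3.73/10.2) = -11903 J.
After step 1: P = 3172 kPa, V = 3.73 L, T = 371 K.
Step 2 (adiabatic): W = (P₁V₁ − P₂V₂)/(γ−1) = (11832 − 18952)/0.667 = -10680 J.
W_total = -11903 − 10680 = -22583 J.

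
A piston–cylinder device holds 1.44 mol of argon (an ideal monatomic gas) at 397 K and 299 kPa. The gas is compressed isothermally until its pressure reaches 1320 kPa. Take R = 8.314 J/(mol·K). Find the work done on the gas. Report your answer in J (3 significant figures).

W ≈ 7060 J

Isothermal process: W = nRT ln(V₂/V₁) = nRT ln(P₁/P₂).
W = (1.44)(8.314)(397) × ln(299/1320)
  = 4753 × ln(0.2265) = 4753 × -1.485
W_by_gas = -7058 J; work on gas = −W_by = 7058 J.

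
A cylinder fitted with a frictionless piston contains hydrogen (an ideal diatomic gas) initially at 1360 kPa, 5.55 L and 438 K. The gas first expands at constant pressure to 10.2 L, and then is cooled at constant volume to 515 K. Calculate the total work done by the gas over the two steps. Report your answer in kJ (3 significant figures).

W_total ≈ 6.32 kJ

Step 1 (isobaric): W = PΔV = (1360 kPa)(10.2 − 5.55 L) = 6324 J.
Step 2 (isochoric): W = 0 (constant volume).
W_total = 6324 + 0 = 6324 J.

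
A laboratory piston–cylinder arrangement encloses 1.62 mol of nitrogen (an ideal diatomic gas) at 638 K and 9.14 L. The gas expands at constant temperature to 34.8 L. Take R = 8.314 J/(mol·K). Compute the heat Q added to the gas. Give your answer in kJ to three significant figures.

Isothermal ⇒ ΔU = 0, so Q = W = nRT ln(V₂/V₁).
Q = (1.62)(8.314)(638) ln(34.8/9.14) = 8593 × 1.337 = 11488 J.

Q ≈ 11.5 kJ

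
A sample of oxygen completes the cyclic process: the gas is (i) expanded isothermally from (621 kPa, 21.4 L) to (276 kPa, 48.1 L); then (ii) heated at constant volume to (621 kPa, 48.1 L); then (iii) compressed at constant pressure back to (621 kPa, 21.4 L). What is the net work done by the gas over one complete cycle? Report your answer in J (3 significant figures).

Leg (i): W = PᵢVᵢ ln(V_f/Vᵢ) = (13289) ln(48.1/21.4) = 10763 J.
Leg (ii): W = 0.
Leg (iii): W = PΔV = (621)(21.4 − 48.1) = -16581 J.
W_net = 10763 − 16581 = -5818 J.

W_net ≈ -5820 J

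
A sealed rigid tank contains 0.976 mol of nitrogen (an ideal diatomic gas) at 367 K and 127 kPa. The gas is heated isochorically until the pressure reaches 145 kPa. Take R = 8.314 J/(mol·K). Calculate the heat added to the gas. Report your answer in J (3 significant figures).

Q ≈ 1060 J

Constant volume ⇒ W = 0, so Q = ΔU = nCᵥΔT with Cᵥ = 5R/2 = 20.79 J/(mol·K).
At constant V, T₂/T₁ = P₂/P₁ ⇒ ΔT = T₁(P₂/P₁ − 1) = 367·(145/127 − 1) = 52.02 K.
ΔU = (0.976)(20.79)(52.02) = 1055 J.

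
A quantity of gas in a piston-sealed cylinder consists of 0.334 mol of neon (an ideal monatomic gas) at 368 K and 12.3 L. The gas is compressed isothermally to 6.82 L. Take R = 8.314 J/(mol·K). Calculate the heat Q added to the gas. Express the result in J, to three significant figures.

Isothermal ⇒ ΔU = 0, so Q = W = nRT ln(V₂/V₁).
Q = (0.334)(8.314)(368) ln(6.82/12.3) = 1022 × -0.5897 = -602.6 J.

Q ≈ -603 J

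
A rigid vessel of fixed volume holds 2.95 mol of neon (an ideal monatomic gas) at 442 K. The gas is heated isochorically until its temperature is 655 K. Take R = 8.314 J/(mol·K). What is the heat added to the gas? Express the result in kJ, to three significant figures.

Q ≈ 7.84 kJ

Constant volume ⇒ W = 0, so Q = ΔU = nCᵥΔT with Cᵥ = 3R/2 = 12.47 J/(mol·K).
ΔU = (2.95)(12.47)(655 − 442) = 7836 J.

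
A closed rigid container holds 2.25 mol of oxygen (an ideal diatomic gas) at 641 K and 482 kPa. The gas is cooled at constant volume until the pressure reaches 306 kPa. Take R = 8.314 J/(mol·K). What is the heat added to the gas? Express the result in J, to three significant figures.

Q ≈ -10900 J

Constant volume ⇒ W = 0, so Q = ΔU = nCᵥΔT with Cᵥ = 5R/2 = 20.79 J/(mol·K).
At constant V, T₂/T₁ = P₂/P₁ ⇒ ΔT = T₁(P₂/P₁ − 1) = 641·(306/482 − 1) = -234.1 K.
ΔU = (2.25)(20.79)(-234.1) = -10946 J.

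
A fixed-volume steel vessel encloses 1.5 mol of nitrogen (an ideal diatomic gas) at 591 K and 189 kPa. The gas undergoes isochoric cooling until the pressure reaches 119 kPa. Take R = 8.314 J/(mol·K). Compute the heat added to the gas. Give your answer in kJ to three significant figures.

Q ≈ -6.82 kJ

Constant volume ⇒ W = 0, so Q = ΔU = nCᵥΔT with Cᵥ = 5R/2 = 20.79 J/(mol·K).
At constant V, T₂/T₁ = P₂/P₁ ⇒ ΔT = T₁(P₂/P₁ − 1) = 591·(119/189 − 1) = -218.9 K.
ΔU = (1.5)(20.79)(-218.9) = -6824 J.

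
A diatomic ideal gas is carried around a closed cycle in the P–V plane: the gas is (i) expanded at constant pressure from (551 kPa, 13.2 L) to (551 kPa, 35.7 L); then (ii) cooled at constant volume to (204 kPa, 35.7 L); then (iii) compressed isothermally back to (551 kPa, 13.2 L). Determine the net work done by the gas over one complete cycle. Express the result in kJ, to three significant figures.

Leg (i): W = PΔV = (551)(35.7 − 13.2) = 12398 J.
Leg (ii): W = 0.
Leg (iii): W = PᵢVᵢ ln(V_f/Vᵢ) = (7283) ln(13.2/35.7) = -7246 J.
W_net = 12398 − 7246 = 5152 J.

W_net ≈ 5.15 kJ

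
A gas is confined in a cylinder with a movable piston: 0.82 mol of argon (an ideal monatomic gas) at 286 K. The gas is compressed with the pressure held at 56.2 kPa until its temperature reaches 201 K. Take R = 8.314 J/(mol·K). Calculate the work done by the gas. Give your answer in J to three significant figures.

Isobaric: W = P ΔV = nR ΔT.
W = (0.82)(8.314)(201 − 286) = -579.5 J.

W ≈ -579 J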